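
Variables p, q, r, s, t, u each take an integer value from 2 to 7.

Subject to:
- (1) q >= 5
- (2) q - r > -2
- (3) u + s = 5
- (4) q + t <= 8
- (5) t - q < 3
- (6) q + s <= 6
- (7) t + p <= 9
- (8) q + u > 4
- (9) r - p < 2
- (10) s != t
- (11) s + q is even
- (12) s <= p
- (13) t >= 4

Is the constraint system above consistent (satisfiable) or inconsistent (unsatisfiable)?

Unsatisfiable

From constraint 1: q ≥ 5. From constraint 13: t ≥ 4. Hence q + t ≥ 9. But constraint 4 requires q + t ≤ 8, and 8 < 9. Contradiction.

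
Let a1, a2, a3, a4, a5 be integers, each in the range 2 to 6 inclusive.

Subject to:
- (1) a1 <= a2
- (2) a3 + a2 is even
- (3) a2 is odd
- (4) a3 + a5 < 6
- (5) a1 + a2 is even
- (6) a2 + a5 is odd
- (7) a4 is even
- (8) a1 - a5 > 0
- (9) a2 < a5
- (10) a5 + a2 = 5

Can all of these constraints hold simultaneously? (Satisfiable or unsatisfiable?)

Unsatisfiable

Constraints 1, 8, and 9 give a5 < a1, a1 ≤ a2, a2 < a5. Chaining: a5 < a1 ≤ a2 < a5, which forces a5 < a5 — impossible.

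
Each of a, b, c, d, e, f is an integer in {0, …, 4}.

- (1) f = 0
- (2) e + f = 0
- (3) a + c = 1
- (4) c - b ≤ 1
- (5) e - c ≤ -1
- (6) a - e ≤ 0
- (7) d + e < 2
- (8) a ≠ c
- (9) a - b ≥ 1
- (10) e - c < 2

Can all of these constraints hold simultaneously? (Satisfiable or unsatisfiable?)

Constraints 4, 5, 6, and 9 give e − a ≥ 0, a − b ≥ 1, b − c ≥ -1, c − e ≥ 1.
Adding all 4 inequalities: the left sides telescope to 0, and the right sides sum to 0 + 1 + (-1) + 1 = 1. So 0 ≥ 1, which is false.

Unsatisfiable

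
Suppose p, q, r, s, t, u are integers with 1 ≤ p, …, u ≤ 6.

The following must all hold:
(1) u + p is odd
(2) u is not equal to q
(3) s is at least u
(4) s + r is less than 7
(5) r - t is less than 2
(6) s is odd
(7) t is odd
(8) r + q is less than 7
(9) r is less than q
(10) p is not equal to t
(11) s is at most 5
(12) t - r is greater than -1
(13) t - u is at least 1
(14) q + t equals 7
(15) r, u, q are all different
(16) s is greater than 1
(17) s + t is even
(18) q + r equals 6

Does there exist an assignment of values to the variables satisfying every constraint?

Satisfiable

The assignment p = 4, q = 4, r = 2, s = 3, t = 3, u = 1 works:
  constraint 4 holds since s + r = 5.
  constraint 5 holds since r - t = -1.
  constraint 8 holds since r + q = 6.
The rest check out directly.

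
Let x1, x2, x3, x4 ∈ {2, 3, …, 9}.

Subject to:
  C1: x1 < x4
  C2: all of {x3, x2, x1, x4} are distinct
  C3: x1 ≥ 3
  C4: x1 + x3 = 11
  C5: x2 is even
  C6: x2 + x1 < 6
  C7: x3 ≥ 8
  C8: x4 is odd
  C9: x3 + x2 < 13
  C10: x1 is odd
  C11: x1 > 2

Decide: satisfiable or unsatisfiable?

Try x1 = 3, x2 = 2, x3 = 8, x4 = 5.
Check constraint 4: x1 + x3 = 11; constraint 6: x2 + x1 = 5; constraint 9: x3 + x2 = 10. The remaining constraints are straightforward to verify.

Satisfiable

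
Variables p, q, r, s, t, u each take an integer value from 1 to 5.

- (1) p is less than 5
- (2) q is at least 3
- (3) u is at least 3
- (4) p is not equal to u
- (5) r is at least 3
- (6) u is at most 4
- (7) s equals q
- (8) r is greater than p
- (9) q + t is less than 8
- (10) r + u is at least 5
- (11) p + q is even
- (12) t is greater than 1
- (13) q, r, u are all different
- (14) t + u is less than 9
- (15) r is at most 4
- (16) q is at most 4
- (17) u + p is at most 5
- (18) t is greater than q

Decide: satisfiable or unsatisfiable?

Unsatisfiable

Constraints 2, 3, 5, 6, 15, and 16 confine each of q, r, u to the 2 values {3, 4}.
Constraint 13 requires all 3 of them to be distinct, but only 2 values are available — impossible by the pigeonhole principle.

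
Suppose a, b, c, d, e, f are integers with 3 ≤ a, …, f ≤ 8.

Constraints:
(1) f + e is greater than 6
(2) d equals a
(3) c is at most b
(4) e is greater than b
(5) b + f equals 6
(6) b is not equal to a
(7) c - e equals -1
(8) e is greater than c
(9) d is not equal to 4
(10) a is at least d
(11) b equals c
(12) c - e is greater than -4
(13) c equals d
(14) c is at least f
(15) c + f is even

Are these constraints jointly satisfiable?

Unsatisfiable

From constraints 2, 11, and 13, b = c = d = a, so b = a. But constraint 6 says b ≠ a. Contradiction.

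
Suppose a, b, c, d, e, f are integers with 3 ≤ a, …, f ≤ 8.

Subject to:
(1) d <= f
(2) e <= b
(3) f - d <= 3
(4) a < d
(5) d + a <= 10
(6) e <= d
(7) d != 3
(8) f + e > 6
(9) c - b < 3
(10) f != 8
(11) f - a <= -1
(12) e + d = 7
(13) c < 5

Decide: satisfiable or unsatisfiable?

Unsatisfiable

Constraints 1, 4, and 11 give a < d, d ≤ f, f < a. Chaining: a < d ≤ f < a, which forces a < a — impossible.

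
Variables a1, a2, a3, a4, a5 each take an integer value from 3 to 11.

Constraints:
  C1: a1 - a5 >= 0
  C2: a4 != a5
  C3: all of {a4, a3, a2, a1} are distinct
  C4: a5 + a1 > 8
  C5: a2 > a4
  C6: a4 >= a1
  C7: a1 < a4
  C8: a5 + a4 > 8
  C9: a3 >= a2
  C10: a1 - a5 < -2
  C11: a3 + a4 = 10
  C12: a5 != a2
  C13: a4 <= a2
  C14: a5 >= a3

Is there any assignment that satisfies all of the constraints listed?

Unsatisfiable

Constraints 1, 5, 7, 9, and 14 give a5 ≤ a1, a1 < a4, a4 < a2, a2 ≤ a3, a3 ≤ a5. Chaining: a5 ≤ a1 < a4 < a2 ≤ a3 ≤ a5, which forces a5 < a5 — impossible.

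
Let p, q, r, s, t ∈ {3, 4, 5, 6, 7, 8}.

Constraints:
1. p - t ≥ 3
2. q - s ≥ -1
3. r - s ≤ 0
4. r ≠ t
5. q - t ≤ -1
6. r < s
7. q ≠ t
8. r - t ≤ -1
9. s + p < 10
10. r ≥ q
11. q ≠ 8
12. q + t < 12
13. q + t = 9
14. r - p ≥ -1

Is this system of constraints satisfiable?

Unsatisfiable

Constraints 1, 2, 3, 5, and 14 give s − r ≥ 0, r − p ≥ -1, p − t ≥ 3, t − q ≥ 1, q − s ≥ -1.
Adding all 5 inequalities: the left sides telescope to 0, and the right sides sum to 0 + (-1) + 3 + 1 + (-1) = 2. So 0 ≥ 2, which is false.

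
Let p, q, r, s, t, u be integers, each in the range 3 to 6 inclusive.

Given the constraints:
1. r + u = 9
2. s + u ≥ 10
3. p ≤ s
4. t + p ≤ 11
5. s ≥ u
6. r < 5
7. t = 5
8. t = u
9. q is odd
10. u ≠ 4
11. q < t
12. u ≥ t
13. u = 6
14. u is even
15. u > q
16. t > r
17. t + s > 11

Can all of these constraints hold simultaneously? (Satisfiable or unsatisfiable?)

Constraint 7 fixes t = 5 and constraint 13 fixes u = 6, but constraint 8 requires t = u. Since 5 ≠ 6, contradiction.

Unsatisfiable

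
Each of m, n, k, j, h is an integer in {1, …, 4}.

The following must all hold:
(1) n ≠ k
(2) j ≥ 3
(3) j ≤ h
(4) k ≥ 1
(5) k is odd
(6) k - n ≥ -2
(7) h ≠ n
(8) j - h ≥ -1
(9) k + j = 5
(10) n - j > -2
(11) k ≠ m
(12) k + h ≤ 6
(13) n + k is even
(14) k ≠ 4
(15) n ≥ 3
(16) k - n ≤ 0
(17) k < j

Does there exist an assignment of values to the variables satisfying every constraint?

One satisfying assignment is m = 4, n = 3, k = 1, j = 4, h = 4.
For the less obvious constraints — constraint 6: k - n = -2; constraint 8: j - h = 0; constraint 9: k + j = 5 — and the others hold by inspection.

Satisfiable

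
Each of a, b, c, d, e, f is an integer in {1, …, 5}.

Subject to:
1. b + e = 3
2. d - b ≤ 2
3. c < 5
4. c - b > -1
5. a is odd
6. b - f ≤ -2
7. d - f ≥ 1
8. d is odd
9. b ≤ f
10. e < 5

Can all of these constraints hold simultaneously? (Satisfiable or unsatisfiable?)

Constraints 2, 6, and 7 give d − f ≥ 1, f − b ≥ 2, b − d ≥ -2.
Adding all 3 inequalities: the left sides telescope to 0, and the right sides sum to 1 + 2 + (-2) = 1. So 0 ≥ 1, which is false.

Unsatisfiable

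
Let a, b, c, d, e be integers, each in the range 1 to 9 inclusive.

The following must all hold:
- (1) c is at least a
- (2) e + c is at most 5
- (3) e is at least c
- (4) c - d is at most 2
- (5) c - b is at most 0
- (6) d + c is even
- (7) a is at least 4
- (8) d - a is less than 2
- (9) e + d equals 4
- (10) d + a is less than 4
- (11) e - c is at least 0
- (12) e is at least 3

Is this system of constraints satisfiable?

Unsatisfiable

From constraint 12: e ≥ 3. From constraints 1 and 7: c ≥ a ≥ 4. Hence e + c ≥ 7. But constraint 2 requires e + c ≤ 5, and 5 < 7. Contradiction.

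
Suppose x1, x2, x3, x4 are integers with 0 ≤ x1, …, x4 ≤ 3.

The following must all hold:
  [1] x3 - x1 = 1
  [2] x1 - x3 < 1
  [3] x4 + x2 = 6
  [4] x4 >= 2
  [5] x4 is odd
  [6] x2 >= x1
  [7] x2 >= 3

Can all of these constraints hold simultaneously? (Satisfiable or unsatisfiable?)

Satisfiable

Take x1 = 0, x2 = 3, x3 = 1, x4 = 3. Then constraint 1: x3 - x1 = 1; constraint 2: x1 - x3 = -1; constraint 3: x4 + x2 = 6, and every other listed constraint is also met.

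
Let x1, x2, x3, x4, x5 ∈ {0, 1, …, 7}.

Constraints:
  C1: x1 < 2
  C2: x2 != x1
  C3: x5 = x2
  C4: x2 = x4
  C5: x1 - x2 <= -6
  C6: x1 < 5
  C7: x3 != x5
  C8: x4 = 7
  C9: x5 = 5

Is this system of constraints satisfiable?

Unsatisfiable

Constraint 9 fixes x5 = 5 and constraint 8 fixes x4 = 7. Constraints 3 and 4 give x5 = x2 = x4, so x5 = x4. But 5 ≠ 7 — contradiction.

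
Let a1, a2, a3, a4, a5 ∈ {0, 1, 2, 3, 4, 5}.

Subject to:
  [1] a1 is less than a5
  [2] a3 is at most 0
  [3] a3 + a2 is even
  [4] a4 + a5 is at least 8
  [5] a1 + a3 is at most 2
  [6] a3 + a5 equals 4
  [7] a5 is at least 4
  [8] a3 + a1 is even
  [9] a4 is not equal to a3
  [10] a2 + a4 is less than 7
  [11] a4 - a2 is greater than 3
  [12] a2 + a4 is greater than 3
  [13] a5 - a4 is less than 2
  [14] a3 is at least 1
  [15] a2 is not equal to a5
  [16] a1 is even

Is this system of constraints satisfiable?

From constraint 14: a3 ≥ 1. From constraint 7: a5 ≥ 4. Hence a3 + a5 ≥ 5. But constraint 6 requires a3 + a5 = 4, and 4 < 5. Contradiction.

Unsatisfiable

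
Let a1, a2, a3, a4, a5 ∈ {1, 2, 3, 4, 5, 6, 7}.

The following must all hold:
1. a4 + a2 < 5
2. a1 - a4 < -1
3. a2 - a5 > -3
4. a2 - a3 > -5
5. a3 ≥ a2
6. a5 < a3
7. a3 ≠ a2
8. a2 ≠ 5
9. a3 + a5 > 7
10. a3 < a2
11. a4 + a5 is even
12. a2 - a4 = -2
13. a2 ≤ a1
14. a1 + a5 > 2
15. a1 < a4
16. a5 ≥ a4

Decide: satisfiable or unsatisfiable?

Constraints 6, 10, 13, 15, and 16 give a5 < a3, a3 < a2, a2 ≤ a1, a1 < a4, a4 ≤ a5. Chaining: a5 < a3 < a2 ≤ a1 < a4 ≤ a5, which forces a5 < a5 — impossible.

Unsatisfiable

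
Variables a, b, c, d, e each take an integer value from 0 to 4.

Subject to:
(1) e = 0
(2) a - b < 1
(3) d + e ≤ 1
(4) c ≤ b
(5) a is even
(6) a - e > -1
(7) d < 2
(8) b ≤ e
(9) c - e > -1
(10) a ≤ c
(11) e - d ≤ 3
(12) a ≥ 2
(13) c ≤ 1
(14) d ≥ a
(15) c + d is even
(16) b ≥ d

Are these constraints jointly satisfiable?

From constraints 12 and 14: d ≥ a and a ≥ 2, so d ≥ 2. From constraint 7: d ≤ 1. But 1 < 2, so no value of d works.

Unsatisfiable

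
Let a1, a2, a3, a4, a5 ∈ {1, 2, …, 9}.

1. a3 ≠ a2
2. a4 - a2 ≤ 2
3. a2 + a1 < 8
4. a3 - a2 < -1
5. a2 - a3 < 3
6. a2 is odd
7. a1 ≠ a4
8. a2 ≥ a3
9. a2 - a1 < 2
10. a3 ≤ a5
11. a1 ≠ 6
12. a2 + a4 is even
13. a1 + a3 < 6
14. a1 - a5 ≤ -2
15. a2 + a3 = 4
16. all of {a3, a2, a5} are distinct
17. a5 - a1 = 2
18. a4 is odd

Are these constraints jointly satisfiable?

Satisfiable

Setting (a1, a2, a3, a4, a5) = (2, 3, 1, 3, 4) satisfies everything: constraint 2: a4 - a2 = 0; constraint 3: a2 + a1 = 5, and the others follow.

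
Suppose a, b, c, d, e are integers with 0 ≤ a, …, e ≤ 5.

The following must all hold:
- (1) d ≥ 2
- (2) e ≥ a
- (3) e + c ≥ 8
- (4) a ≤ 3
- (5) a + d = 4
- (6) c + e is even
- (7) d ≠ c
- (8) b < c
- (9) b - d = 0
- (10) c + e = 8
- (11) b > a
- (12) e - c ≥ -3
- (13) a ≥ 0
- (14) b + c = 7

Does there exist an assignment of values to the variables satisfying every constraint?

Setting (a, b, c, d, e) = (1, 3, 4, 3, 4) satisfies everything: constraint 3: e + c = 8; constraint 5: a + d = 4; constraint 9: b - d = 0, and the others follow.

Satisfiable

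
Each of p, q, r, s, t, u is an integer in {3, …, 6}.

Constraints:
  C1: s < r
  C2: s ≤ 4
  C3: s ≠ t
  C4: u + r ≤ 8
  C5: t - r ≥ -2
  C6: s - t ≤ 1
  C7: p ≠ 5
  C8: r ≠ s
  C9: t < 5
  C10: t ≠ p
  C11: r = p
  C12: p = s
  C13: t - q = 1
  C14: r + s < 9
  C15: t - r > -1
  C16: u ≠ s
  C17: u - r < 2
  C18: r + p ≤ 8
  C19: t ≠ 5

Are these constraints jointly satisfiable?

From constraints 11 and 12, r = p = s, so r = s. But constraint 8 says r ≠ s. Contradiction.

Unsatisfiable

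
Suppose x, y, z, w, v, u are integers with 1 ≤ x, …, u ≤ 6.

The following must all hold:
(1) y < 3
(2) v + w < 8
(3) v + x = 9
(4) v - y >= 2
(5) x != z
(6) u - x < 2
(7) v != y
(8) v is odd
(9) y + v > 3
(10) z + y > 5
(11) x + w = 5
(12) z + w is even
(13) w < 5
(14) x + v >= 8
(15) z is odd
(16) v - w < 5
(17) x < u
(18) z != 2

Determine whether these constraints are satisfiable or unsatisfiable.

Satisfiable

One satisfying assignment is x = 4, y = 1, z = 5, w = 1, v = 5, u = 5.
For the less obvious constraints — constraint 2: v + w = 6; constraint 3: v + x = 9; constraint 4: v - y = 4 — and the others hold by inspection.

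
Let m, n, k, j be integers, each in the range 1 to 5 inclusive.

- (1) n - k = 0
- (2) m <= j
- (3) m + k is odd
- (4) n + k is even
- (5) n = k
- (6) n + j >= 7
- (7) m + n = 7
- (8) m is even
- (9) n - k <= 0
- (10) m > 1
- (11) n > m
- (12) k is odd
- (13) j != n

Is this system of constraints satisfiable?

Satisfiable

Try m = 2, n = 5, k = 5, j = 4.
Check constraint 1: n - k = 0; constraint 6: n + j = 9; constraint 7: m + n = 7. The remaining constraints are straightforward to verify.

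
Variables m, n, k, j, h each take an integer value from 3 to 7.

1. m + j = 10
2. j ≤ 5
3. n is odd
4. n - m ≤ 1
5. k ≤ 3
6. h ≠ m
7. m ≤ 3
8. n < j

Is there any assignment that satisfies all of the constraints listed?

From constraint 7: m ≤ 3. From constraint 2: j ≤ 5. Hence m + j ≤ 8. But constraint 1 requires m + j = 10, and 10 > 8. Contradiction.

Unsatisfiable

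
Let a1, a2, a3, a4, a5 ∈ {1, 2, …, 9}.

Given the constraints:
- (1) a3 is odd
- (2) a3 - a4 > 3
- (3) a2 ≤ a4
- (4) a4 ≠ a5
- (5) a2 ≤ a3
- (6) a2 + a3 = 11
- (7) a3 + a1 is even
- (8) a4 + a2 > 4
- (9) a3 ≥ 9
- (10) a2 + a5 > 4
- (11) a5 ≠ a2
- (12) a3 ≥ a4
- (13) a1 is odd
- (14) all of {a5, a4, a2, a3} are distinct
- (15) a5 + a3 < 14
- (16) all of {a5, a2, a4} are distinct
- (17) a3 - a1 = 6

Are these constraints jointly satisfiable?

Try a1 = 3, a2 = 2, a3 = 9, a4 = 5, a5 = 3.
Check constraint 2: a3 - a4 = 4; constraint 6: a2 + a3 = 11. The remaining constraints are straightforward to verify.

Satisfiable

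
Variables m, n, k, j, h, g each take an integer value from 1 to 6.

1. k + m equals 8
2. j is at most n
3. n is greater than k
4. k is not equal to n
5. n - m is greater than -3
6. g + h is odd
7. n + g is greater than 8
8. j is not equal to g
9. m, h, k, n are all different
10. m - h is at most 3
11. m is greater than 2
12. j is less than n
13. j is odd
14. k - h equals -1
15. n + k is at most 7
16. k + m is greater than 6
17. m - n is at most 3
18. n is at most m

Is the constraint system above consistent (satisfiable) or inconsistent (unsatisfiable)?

Satisfiable

One satisfying assignment is m = 6, n = 5, k = 2, j = 1, h = 3, g = 4.
For the less obvious constraints — constraint 1: k + m = 8; constraint 5: n - m = -1; constraint 7: n + g = 9 — and the others hold by inspection.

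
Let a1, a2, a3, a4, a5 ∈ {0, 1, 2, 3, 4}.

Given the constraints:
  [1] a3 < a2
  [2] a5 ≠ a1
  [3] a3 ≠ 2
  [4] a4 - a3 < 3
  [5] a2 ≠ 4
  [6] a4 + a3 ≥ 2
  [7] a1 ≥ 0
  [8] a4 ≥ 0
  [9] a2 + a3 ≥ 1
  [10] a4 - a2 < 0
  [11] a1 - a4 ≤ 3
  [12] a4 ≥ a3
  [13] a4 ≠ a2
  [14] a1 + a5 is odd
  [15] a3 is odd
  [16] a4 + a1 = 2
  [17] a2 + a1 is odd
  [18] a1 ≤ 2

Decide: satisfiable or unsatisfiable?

Satisfiable

The assignment a1 = 1, a2 = 2, a3 = 1, a4 = 1, a5 = 4 works:
  constraint 4 holds since a4 - a3 = 0.
  constraint 6 holds since a4 + a3 = 2.
  constraint 9 holds since a2 + a3 = 3.
The rest check out directly.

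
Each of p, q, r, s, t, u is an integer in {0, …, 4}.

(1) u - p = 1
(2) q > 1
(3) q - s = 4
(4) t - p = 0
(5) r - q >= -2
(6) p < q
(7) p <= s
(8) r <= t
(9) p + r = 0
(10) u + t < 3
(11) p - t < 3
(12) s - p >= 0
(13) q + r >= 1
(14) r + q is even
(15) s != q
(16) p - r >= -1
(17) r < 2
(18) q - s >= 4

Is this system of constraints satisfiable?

Unsatisfiable

Constraints 5, 12, 16, and 18 give s − p ≥ 0, p − r ≥ -1, r − q ≥ -2, q − s ≥ 4.
Adding all 4 inequalities: the left sides telescope to 0, and the right sides sum to 0 + (-1) + (-2) + 4 = 1. So 0 ≥ 1, which is false.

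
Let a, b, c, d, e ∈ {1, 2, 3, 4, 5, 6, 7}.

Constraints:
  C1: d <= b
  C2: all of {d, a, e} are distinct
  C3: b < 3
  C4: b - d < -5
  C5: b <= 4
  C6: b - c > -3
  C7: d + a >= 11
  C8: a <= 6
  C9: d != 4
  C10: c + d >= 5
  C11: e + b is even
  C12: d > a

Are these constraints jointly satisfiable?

Unsatisfiable

From constraints 1 and 5: d ≤ b ≤ 4. From constraint 8: a ≤ 6. Hence d + a ≤ 10. But constraint 7 requires d + a ≥ 11, and 11 > 10. Contradiction.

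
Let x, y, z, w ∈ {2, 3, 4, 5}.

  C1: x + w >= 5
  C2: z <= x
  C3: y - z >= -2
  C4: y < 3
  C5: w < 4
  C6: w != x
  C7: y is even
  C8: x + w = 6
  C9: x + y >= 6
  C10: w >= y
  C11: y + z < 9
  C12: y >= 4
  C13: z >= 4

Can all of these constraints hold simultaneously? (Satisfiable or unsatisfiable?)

From constraints 2 and 13: x ≥ z ≥ 4. From constraints 10 and 12: w ≥ y ≥ 4. Hence x + w ≥ 8. But constraint 8 requires x + w = 6, and 6 < 8. Contradiction.

Unsatisfiable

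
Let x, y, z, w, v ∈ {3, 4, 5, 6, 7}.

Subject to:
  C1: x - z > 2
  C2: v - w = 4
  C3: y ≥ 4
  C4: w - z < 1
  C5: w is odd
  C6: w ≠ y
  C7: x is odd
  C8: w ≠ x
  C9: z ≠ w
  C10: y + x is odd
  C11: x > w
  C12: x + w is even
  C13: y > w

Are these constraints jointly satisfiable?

The assignment x = 7, y = 4, z = 4, w = 3, v = 7 works:
  constraint 1 holds since x - z = 3.
  constraint 2 holds since v - w = 4.
The rest check out directly.

Satisfiable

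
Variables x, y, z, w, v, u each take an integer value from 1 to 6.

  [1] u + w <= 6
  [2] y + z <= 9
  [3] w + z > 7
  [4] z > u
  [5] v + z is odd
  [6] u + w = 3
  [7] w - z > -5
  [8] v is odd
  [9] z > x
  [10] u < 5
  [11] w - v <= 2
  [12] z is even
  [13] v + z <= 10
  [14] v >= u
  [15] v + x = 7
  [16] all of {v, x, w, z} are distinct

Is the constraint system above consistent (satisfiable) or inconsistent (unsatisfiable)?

Satisfiable

One satisfying assignment is x = 4, y = 3, z = 6, w = 2, v = 3, u = 1.
For the less obvious constraints — constraint 1: u + w = 3; constraint 2: y + z = 9 — and the others hold by inspection.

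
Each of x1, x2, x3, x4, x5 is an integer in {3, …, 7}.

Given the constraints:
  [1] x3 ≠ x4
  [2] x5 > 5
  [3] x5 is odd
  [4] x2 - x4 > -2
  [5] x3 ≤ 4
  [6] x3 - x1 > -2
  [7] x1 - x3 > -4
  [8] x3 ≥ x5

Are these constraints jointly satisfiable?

Unsatisfiable

From constraint 2: x5 ≥ 6. From constraints 5 and 8: x5 ≤ x3 and x3 ≤ 4, so x5 ≤ 4. But 4 < 6, so no value of x5 works.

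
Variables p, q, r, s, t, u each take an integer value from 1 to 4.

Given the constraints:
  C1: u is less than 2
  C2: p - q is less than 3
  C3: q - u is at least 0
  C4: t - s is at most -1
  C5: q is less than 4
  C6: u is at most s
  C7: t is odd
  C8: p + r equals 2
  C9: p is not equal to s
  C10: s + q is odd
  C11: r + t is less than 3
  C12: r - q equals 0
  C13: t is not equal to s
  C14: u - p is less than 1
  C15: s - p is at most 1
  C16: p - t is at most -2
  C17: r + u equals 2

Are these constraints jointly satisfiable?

Unsatisfiable

Constraints 4, 15, and 16 give s − t ≥ 1, t − p ≥ 2, p − s ≥ -1.
Adding all 3 inequalities: the left sides telescope to 0, and the right sides sum to 1 + 2 + (-1) = 2. So 0 ≥ 2, which is false.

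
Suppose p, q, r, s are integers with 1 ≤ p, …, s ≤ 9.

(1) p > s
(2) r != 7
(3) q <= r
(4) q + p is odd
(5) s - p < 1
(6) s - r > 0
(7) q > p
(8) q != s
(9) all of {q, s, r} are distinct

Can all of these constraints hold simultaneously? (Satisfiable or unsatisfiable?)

Unsatisfiable

Constraints 1, 3, 6, and 7 give r < s, s < p, p < q, q ≤ r. Chaining: r < s < p < q ≤ r, which forces r < r — impossible.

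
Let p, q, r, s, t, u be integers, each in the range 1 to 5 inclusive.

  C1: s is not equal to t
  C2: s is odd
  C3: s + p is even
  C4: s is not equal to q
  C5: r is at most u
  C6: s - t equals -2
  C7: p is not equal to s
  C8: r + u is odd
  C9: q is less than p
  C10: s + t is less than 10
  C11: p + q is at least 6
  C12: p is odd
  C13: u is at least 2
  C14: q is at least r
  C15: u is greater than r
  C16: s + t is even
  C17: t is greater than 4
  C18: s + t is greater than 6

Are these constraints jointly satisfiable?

Take p = 5, q = 4, r = 2, s = 3, t = 5, u = 5. Then constraint 6: s - t = -2; constraint 10: s + t = 8; constraint 11: p + q = 9, and every other listed constraint is also met.

Satisfiable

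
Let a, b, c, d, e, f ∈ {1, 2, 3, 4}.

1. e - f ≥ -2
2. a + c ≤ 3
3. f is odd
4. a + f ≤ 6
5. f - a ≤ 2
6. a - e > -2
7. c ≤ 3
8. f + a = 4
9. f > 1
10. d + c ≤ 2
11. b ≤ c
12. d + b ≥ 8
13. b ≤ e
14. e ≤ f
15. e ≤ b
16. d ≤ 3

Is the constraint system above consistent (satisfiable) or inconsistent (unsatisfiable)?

From constraint 16: d ≤ 3. From constraints 7 and 11: b ≤ c ≤ 3. Hence d + b ≤ 6. But constraint 12 requires d + b ≥ 8, and 8 > 6. Contradiction.

Unsatisfiable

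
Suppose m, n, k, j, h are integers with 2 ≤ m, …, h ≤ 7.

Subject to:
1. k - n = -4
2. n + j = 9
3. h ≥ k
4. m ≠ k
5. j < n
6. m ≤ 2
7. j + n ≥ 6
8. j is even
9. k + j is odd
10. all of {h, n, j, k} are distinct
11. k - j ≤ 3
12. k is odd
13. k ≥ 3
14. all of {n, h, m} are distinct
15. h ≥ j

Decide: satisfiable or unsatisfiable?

Satisfiable

The assignment m = 2, n = 7, k = 3, j = 2, h = 5 works:
  constraint 1 holds since k - n = -4.
  constraint 2 holds since n + j = 9.
  constraint 7 holds since j + n = 9.
The rest check out directly.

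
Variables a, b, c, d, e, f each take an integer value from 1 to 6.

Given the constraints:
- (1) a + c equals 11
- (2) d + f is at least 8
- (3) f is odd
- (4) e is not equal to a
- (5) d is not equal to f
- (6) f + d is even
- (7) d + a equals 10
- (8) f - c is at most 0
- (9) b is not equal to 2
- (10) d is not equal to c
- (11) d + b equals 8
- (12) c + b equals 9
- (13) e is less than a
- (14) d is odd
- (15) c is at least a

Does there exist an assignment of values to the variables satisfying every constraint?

Satisfiable

The assignment a = 5, b = 3, c = 6, d = 5, e = 1, f = 3 works:
  constraint 1 holds since a + c = 11.
  constraint 2 holds since d + f = 8.
  constraint 7 holds since d + a = 10.
The rest check out directly.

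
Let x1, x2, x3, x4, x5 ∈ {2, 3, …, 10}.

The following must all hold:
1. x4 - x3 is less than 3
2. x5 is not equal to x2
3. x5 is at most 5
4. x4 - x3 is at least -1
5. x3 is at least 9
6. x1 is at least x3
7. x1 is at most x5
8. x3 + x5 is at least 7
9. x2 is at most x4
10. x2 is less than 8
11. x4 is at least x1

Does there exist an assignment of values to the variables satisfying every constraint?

From constraints 5 and 6: x1 ≥ x3 and x3 ≥ 9, so x1 ≥ 9. From constraints 3 and 7: x1 ≤ x5 and x5 ≤ 5, so x1 ≤ 5. But 5 < 9, so no value of x1 works.

Unsatisfiable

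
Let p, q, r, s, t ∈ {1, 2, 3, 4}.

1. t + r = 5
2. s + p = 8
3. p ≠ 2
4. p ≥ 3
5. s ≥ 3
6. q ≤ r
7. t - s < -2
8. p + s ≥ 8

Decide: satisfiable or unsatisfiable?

Satisfiable

Setting (p, q, r, s, t) = (4, 4, 4, 4, 1) satisfies everything: constraint 1: t + r = 5; constraint 2: s + p = 8, and the others follow.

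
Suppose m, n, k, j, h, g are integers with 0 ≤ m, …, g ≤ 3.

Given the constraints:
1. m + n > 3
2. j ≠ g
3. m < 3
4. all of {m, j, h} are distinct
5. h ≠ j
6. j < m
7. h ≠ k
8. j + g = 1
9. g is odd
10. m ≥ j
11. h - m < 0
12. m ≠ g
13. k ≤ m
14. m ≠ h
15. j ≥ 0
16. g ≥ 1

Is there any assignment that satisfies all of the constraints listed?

Try m = 2, n = 2, k = 2, j = 0, h = 1, g = 1.
Check constraint 1: m + n = 4; constraint 8: j + g = 1; constraint 11: h - m = -1. The remaining constraints are straightforward to verify.

Satisfiable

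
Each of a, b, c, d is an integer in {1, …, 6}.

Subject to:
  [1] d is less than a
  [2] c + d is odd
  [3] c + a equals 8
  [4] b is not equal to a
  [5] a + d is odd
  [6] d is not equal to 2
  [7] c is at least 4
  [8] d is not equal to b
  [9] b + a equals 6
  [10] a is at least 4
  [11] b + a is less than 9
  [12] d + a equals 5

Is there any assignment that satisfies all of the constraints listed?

One satisfying assignment is a = 4, b = 2, c = 4, d = 1.
For the less obvious constraints — constraint 3: c + a = 8; constraint 9: b + a = 6; constraint 11: b + a = 6 — and the others hold by inspection.

Satisfiable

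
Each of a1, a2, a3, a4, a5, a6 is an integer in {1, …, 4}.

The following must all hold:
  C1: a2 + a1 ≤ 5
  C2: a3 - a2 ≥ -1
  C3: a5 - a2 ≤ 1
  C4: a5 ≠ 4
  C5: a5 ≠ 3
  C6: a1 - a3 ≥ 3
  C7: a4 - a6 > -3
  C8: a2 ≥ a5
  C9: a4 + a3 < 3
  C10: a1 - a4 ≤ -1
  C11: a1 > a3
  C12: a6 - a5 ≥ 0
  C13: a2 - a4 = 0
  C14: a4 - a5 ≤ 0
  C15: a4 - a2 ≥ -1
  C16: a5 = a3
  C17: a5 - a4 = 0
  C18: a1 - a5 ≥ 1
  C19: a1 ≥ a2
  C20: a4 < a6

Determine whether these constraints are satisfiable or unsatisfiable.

Constraints 2, 3, 6, 10, and 14 give a3 − a2 ≥ -1, a2 − a5 ≥ -1, a5 − a4 ≥ 0, a4 − a1 ≥ 1, a1 − a3 ≥ 3.
Adding all 5 inequalities: the left sides telescope to 0, and the right sides sum to (-1) + (-1) + 0 + 1 + 3 = 2. So 0 ≥ 2, which is false.

Unsatisfiable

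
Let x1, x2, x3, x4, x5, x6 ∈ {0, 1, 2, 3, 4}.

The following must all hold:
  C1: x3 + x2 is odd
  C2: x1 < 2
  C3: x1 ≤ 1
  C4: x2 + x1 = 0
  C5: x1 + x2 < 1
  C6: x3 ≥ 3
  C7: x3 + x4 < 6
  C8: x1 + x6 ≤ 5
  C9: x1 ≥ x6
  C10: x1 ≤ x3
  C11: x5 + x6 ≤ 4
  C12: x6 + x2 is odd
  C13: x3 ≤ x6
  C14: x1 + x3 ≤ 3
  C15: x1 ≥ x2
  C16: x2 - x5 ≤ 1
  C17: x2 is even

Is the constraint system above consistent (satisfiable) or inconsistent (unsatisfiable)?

From constraints 6 and 13: x6 ≥ x3 and x3 ≥ 3, so x6 ≥ 3. From constraints 3 and 9: x6 ≤ x1 and x1 ≤ 1, so x6 ≤ 1. But 1 < 3, so no value of x6 works.

Unsatisfiable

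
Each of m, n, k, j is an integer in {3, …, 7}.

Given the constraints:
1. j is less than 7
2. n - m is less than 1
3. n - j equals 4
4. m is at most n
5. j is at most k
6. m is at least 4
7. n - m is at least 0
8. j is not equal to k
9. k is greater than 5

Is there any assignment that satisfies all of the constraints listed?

Satisfiable

Take m = 7, n = 7, k = 7, j = 3. Then constraint 2: n - m = 0; constraint 3: n - j = 4, and every other listed constraint is also met.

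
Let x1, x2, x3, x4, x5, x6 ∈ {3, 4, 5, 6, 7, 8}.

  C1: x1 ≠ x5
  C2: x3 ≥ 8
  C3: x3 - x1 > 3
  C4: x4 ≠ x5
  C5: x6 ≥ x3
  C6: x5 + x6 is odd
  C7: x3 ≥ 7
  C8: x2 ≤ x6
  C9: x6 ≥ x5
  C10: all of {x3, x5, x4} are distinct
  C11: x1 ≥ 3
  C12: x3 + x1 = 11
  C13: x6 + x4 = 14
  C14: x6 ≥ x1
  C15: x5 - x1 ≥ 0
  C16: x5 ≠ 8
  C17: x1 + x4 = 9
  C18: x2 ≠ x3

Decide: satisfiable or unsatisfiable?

Satisfiable

Take x1 = 3, x2 = 6, x3 = 8, x4 = 6, x5 = 5, x6 = 8. Then constraint 3: x3 - x1 = 5; constraint 12: x3 + x1 = 11, and every other listed constraint is also met.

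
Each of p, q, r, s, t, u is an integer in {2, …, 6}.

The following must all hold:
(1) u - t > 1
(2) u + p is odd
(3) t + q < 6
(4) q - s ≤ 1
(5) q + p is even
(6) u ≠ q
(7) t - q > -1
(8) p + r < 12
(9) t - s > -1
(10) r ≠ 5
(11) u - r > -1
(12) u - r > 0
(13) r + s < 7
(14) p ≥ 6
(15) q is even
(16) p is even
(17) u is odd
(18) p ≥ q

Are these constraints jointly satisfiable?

Satisfiable

The assignment p = 6, q = 2, r = 4, s = 2, t = 2, u = 5 works:
  constraint 1 holds since u - t = 3.
  constraint 3 holds since t + q = 4.
The rest check out directly.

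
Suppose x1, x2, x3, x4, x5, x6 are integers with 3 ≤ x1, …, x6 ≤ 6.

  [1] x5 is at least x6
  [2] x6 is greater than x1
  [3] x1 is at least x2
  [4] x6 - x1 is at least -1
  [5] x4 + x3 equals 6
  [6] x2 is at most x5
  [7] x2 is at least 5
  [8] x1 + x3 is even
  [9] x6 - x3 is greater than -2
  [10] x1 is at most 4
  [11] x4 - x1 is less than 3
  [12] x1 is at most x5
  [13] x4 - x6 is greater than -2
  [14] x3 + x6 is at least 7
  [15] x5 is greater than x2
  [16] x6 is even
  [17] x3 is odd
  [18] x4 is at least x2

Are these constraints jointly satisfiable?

Unsatisfiable

From constraint 7: x2 ≥ 5. From constraints 3 and 10: x2 ≤ x1 and x1 ≤ 4, so x2 ≤ 4. But 4 < 5, so no value of x2 works.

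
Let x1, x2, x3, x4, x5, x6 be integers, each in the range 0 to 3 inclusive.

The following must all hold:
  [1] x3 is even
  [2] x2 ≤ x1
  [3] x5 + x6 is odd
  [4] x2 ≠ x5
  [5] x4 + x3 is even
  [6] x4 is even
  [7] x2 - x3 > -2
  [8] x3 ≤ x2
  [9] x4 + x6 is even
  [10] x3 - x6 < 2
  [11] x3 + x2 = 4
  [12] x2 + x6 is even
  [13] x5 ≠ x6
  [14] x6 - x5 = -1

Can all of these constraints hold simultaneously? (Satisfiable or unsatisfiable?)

Satisfiable

Try x1 = 2, x2 = 2, x3 = 2, x4 = 0, x5 = 3, x6 = 2.
Check constraint 7: x2 - x3 = 0; constraint 10: x3 - x6 = 0; constraint 11: x3 + x2 = 4. The remaining constraints are straightforward to verify.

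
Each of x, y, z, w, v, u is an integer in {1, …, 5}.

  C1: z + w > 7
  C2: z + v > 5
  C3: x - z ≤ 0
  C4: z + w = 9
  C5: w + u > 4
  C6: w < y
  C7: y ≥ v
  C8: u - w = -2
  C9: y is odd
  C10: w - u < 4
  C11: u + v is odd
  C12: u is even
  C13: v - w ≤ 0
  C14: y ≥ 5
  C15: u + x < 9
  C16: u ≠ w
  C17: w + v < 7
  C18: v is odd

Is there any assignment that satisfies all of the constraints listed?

Try x = 4, y = 5, z = 5, w = 4, v = 1, u = 2.
Check constraint 1: z + w = 9; constraint 2: z + v = 6; constraint 3: x - z = -1. The remaining constraints are straightforward to verify.

Satisfiable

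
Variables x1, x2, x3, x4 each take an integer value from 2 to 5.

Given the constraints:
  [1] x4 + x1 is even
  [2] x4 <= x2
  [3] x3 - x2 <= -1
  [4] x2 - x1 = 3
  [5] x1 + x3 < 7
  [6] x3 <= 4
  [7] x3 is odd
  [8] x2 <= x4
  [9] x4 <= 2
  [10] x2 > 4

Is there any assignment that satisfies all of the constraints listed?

From constraint 10: x2 ≥ 5. From constraints 8 and 9: x2 ≤ x4 and x4 ≤ 2, so x2 ≤ 2. But 2 < 5, so no value of x2 works.

Unsatisfiable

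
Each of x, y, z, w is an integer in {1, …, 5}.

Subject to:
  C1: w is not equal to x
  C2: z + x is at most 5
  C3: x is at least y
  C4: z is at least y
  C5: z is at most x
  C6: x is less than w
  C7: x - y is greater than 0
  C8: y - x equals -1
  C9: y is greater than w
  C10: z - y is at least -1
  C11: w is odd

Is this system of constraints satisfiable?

Unsatisfiable

Constraints 4, 5, 6, and 9 give y ≤ z, z ≤ x, x < w, w < y. Chaining: y ≤ z ≤ x < w < y, which forces y < y — impossible.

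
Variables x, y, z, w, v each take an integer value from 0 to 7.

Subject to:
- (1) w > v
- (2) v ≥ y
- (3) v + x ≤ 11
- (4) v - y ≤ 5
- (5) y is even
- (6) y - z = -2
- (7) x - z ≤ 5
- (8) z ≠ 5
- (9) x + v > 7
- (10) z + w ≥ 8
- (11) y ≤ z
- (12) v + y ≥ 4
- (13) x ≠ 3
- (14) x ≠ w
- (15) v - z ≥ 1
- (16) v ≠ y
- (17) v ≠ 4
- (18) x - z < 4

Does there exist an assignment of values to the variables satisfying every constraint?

Satisfiable

The assignment x = 5, y = 0, z = 2, w = 7, v = 5 works:
  constraint 3 holds since v + x = 10.
  constraint 4 holds since v - y = 5.
The rest check out directly.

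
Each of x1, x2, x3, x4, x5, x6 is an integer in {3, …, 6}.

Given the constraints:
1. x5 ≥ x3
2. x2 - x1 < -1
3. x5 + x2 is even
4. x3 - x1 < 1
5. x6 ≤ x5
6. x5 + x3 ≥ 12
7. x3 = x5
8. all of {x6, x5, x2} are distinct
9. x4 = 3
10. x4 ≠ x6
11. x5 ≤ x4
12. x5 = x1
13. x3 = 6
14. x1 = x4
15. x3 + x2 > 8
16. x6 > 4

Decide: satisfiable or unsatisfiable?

Unsatisfiable

Constraint 13 fixes x3 = 6 and constraint 9 fixes x4 = 3. Constraints 7, 12, and 14 give x3 = x5 = x1 = x4, so x3 = x4. But 6 ≠ 3 — contradiction.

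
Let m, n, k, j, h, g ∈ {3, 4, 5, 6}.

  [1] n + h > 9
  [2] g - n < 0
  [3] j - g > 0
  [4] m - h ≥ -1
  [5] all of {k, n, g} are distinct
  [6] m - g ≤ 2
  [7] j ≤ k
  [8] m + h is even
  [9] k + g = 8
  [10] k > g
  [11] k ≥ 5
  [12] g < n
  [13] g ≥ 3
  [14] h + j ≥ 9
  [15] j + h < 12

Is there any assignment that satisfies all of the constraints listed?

Satisfiable

Setting (m, n, k, j, h, g) = (4, 6, 5, 5, 4, 3) satisfies everything: constraint 1: n + h = 10; constraint 2: g - n = -3; constraint 3: j - g = 2, and the others follow.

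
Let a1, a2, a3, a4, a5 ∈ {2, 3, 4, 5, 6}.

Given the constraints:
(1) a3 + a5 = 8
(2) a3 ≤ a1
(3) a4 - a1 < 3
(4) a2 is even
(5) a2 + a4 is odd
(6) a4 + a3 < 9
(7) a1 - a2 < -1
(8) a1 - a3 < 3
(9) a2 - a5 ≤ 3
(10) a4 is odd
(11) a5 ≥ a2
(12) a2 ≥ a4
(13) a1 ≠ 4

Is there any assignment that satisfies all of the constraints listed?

Satisfiable

Take a1 = 3, a2 = 6, a3 = 2, a4 = 5, a5 = 6. Then constraint 1: a3 + a5 = 8; constraint 3: a4 - a1 = 2, and every other listed constraint is also met.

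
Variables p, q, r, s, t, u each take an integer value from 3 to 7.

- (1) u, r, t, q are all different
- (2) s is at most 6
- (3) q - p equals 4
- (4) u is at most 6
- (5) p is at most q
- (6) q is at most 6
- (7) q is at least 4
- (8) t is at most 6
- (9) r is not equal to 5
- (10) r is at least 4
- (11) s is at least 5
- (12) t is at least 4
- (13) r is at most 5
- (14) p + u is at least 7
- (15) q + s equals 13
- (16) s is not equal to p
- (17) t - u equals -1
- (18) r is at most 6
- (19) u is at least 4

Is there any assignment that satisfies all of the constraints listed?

Unsatisfiable

Constraints 4, 6, 7, 8, 10, 12, 18, and 19 confine each of u, r, t, q to the 3 values {4, …, 6}.
Constraint 1 requires all 4 of them to be distinct, but only 3 values are available — impossible by the pigeonhole principle.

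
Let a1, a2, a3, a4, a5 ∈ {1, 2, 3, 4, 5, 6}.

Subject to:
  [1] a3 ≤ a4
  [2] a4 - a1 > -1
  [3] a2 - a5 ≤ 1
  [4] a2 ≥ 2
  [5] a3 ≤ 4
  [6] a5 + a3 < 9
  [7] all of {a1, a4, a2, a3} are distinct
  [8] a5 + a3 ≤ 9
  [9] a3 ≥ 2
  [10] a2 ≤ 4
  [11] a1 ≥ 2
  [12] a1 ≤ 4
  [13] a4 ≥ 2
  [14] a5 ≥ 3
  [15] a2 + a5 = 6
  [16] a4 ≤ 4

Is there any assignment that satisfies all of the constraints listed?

Constraints 4, 5, 9, 10, 11, 12, 13, and 16 confine each of a1, a4, a2, a3 to the 3 values {2, …, 4}.
Constraint 7 requires all 4 of them to be distinct, but only 3 values are available — impossible by the pigeonhole principle.

Unsatisfiable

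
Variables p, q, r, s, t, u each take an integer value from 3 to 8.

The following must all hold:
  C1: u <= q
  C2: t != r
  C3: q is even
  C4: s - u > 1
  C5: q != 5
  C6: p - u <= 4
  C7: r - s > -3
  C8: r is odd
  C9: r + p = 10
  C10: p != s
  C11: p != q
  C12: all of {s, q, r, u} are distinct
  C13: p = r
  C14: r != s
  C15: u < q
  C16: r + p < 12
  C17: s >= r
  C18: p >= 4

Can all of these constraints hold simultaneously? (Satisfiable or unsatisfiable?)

Satisfiable

Take p = 5, q = 8, r = 5, s = 7, t = 7, u = 4. Then constraint 4: s - u = 3; constraint 6: p - u = 1; constraint 7: r - s = -2, and every other listed constraint is also met.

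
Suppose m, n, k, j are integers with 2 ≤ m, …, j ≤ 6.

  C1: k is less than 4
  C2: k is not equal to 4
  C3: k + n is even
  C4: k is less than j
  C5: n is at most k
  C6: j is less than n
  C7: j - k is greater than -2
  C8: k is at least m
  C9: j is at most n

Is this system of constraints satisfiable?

Unsatisfiable

Constraints 4, 5, and 6 give j < n, n ≤ k, k < j. Chaining: j < n ≤ k < j, which forces j < j — impossible.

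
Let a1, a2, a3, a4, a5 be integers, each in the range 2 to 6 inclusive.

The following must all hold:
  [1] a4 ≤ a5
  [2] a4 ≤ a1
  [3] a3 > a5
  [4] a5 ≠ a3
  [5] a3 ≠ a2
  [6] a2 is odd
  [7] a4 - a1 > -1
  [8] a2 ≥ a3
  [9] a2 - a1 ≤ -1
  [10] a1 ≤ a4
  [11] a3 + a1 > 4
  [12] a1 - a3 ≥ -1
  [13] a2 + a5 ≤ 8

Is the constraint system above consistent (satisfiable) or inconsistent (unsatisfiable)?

Constraints 1, 3, 8, 9, and 10 give a2 < a1, a1 ≤ a4, a4 ≤ a5, a5 < a3, a3 ≤ a2. Chaining: a2 < a1 ≤ a4 ≤ a5 < a3 ≤ a2, which forces a2 < a2 — impossible.

Unsatisfiable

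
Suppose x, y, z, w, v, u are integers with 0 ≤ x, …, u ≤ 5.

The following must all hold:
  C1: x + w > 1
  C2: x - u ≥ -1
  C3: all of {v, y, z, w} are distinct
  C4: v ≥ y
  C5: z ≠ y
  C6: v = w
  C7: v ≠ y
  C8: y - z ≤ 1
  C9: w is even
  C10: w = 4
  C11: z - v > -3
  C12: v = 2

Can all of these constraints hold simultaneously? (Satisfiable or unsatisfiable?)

Unsatisfiable

Constraint 12 fixes v = 2 and constraint 10 fixes w = 4, but constraint 6 requires v = w. Since 2 ≠ 4, contradiction.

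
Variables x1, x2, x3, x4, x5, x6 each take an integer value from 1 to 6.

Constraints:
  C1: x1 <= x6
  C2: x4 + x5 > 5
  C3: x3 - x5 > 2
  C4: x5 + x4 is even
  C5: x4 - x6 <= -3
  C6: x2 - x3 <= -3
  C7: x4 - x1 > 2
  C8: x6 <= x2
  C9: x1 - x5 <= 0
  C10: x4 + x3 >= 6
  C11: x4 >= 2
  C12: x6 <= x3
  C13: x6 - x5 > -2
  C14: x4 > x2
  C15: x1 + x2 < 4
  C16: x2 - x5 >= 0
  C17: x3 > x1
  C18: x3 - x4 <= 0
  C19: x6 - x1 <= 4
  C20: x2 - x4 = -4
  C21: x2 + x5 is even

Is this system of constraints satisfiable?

Constraints 5, 6, 9, 16, 18, and 19 give x1 − x6 ≥ -4, x6 − x4 ≥ 3, x4 − x3 ≥ 0, x3 − x2 ≥ 3, x2 − x5 ≥ 0, x5 − x1 ≥ 0.
Adding all 6 inequalities: the left sides telescope to 0, and the right sides sum to (-4) + 3 + 0 + 3 + 0 + 0 = 2. So 0 ≥ 2, which is false.

Unsatisfiable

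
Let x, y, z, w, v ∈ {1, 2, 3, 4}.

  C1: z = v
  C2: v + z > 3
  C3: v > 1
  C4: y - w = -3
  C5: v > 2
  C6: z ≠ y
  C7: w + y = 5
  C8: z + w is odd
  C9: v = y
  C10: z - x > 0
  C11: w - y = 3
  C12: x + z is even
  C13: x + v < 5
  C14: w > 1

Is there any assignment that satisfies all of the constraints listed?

From constraints 1 and 9, z = v = y, so z = y. But constraint 6 says z ≠ y. Contradiction.

Unsatisfiable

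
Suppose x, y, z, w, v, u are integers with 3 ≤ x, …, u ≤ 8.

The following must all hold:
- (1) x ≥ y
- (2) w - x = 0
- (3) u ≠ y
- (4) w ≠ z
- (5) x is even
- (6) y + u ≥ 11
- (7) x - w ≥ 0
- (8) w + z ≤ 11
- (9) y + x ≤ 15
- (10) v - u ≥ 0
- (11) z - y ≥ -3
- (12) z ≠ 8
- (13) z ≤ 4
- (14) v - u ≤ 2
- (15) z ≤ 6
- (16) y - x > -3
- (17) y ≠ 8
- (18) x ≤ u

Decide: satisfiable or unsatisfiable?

Satisfiable

The assignment x = 6, y = 6, z = 4, w = 6, v = 8, u = 8 works:
  constraint 2 holds since w - x = 0.
  constraint 6 holds since y + u = 14.
  constraint 7 holds since x - w = 0.
The rest check out directly.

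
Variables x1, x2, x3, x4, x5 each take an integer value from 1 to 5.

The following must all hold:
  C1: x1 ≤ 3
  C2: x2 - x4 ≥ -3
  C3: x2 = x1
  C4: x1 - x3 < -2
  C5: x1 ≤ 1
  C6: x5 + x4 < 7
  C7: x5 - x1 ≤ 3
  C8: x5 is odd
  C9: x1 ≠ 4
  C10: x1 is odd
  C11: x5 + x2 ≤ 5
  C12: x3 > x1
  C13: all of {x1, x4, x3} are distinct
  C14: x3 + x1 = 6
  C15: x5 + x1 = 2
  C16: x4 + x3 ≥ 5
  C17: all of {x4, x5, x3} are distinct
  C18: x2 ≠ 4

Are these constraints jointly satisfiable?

Satisfiable

Setting (x1, x2, x3, x4, x5) = (1, 1, 5, 3, 1) satisfies everything: constraint 2: x2 - x4 = -2; constraint 4: x1 - x3 = -4; constraint 6: x5 + x4 = 4, and the others follow.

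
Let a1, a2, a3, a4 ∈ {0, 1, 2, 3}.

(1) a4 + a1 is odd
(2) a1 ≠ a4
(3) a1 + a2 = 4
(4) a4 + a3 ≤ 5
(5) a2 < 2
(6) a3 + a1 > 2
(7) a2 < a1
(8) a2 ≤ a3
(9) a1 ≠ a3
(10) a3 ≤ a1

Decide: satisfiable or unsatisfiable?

Satisfiable

Take a1 = 3, a2 = 1, a3 = 2, a4 = 0. Then constraint 3: a1 + a2 = 4; constraint 4: a4 + a3 = 2; constraint 6: a3 + a1 = 5, and every other listed constraint is also met.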